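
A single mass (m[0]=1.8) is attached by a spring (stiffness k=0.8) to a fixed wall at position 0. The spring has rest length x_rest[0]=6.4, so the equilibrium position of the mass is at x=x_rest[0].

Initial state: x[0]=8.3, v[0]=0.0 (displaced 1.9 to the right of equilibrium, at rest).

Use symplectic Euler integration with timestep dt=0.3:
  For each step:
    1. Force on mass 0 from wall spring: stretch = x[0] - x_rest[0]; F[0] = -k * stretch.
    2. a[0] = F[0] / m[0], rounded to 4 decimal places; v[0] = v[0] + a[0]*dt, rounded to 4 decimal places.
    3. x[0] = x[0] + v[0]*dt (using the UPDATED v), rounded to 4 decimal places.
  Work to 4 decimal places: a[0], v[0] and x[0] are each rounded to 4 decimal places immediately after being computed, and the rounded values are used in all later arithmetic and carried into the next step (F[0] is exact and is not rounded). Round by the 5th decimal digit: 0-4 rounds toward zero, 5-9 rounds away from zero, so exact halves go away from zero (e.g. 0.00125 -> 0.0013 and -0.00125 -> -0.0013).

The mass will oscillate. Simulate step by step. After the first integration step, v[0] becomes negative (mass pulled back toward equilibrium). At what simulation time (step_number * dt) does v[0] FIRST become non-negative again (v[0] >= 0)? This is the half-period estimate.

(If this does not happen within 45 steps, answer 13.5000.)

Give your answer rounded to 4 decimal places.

Answer: 4.8000

Derivation:
Step 0: x=[8.3000] v=[0.0000]
Step 1: x=[8.2240] v=[-0.2533]
Step 2: x=[8.0751] v=[-0.4965]
Step 3: x=[7.8591] v=[-0.7199]
Step 4: x=[7.5848] v=[-0.9145]
Step 5: x=[7.2631] v=[-1.0725]
Step 6: x=[6.9068] v=[-1.1876]
Step 7: x=[6.5302] v=[-1.2552]
Step 8: x=[6.1484] v=[-1.2726]
Step 9: x=[5.7767] v=[-1.2391]
Step 10: x=[5.4299] v=[-1.1560]
Step 11: x=[5.1219] v=[-1.0266]
Step 12: x=[4.8650] v=[-0.8562]
Step 13: x=[4.6696] v=[-0.6515]
Step 14: x=[4.5434] v=[-0.4208]
Step 15: x=[4.4914] v=[-0.1732]
Step 16: x=[4.5158] v=[0.0813]
First v>=0 after going negative at step 16, time=4.8000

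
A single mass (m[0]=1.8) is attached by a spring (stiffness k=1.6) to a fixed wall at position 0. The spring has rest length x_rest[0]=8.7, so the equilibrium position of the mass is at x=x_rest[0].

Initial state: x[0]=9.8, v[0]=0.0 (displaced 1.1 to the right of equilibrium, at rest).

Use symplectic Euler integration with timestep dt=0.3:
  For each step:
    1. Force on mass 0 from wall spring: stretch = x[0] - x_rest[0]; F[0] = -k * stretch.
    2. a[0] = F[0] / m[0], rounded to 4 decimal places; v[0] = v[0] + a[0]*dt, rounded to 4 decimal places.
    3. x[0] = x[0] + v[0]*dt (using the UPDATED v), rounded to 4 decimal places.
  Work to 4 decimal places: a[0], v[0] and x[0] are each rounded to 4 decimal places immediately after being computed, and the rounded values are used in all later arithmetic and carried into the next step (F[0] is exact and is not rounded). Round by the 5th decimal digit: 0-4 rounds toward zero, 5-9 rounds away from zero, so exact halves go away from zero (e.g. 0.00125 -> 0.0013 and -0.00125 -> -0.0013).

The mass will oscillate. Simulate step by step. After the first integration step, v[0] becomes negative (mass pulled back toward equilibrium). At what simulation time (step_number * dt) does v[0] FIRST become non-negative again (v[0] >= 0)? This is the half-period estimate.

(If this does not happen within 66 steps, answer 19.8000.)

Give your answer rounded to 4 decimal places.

Step 0: x=[9.8000] v=[0.0000]
Step 1: x=[9.7120] v=[-0.2933]
Step 2: x=[9.5430] v=[-0.5632]
Step 3: x=[9.3066] v=[-0.7880]
Step 4: x=[9.0217] v=[-0.9498]
Step 5: x=[8.7110] v=[-1.0356]
Step 6: x=[8.3995] v=[-1.0385]
Step 7: x=[8.1120] v=[-0.9584]
Step 8: x=[7.8715] v=[-0.8016]
Step 9: x=[7.6973] v=[-0.5807]
Step 10: x=[7.6033] v=[-0.3133]
Step 11: x=[7.5970] v=[-0.0209]
Step 12: x=[7.6790] v=[0.2732]
First v>=0 after going negative at step 12, time=3.6000

Answer: 3.6000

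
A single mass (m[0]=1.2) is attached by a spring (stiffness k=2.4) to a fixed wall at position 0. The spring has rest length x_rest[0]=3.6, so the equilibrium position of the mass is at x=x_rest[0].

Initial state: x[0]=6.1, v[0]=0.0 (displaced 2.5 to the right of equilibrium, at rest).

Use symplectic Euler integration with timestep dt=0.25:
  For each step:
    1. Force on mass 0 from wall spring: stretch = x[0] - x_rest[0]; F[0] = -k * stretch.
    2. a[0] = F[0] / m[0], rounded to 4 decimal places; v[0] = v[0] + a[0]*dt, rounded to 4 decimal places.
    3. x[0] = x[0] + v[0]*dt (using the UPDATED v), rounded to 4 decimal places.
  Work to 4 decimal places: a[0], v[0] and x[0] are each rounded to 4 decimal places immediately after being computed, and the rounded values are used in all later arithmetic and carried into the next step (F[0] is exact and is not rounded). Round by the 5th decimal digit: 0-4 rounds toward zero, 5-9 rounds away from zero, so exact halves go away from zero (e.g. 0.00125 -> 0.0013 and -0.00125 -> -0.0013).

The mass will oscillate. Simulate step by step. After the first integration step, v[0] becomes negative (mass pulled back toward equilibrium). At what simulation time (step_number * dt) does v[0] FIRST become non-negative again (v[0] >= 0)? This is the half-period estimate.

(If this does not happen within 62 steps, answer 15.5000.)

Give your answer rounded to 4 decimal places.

Step 0: x=[6.1000] v=[0.0000]
Step 1: x=[5.7875] v=[-1.2500]
Step 2: x=[5.2016] v=[-2.3438]
Step 3: x=[4.4155] v=[-3.1446]
Step 4: x=[3.5274] v=[-3.5524]
Step 5: x=[2.6484] v=[-3.5161]
Step 6: x=[1.8883] v=[-3.0403]
Step 7: x=[1.3422] v=[-2.1845]
Step 8: x=[1.0783] v=[-1.0556]
Step 9: x=[1.1296] v=[0.2053]
First v>=0 after going negative at step 9, time=2.2500

Answer: 2.2500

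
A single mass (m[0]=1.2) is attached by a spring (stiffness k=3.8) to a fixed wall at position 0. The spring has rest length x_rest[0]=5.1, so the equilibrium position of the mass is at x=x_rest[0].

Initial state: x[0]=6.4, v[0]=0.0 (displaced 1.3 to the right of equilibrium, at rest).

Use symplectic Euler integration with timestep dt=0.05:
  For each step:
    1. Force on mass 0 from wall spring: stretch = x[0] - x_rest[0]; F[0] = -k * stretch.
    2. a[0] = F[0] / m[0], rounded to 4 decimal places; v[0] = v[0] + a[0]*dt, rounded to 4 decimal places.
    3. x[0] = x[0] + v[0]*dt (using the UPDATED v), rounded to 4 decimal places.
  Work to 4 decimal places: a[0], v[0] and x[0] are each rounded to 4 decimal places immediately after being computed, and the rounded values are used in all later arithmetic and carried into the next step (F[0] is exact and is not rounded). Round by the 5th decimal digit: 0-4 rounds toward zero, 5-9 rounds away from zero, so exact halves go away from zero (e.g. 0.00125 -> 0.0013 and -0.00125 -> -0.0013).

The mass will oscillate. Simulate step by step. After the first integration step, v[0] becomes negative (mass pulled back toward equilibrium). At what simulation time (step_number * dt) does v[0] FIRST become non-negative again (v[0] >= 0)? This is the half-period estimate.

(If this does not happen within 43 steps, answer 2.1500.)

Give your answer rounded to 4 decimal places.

Step 0: x=[6.4000] v=[0.0000]
Step 1: x=[6.3897] v=[-0.2058]
Step 2: x=[6.3692] v=[-0.4100]
Step 3: x=[6.3387] v=[-0.6110]
Step 4: x=[6.2983] v=[-0.8071]
Step 5: x=[6.2485] v=[-0.9968]
Step 6: x=[6.1896] v=[-1.1786]
Step 7: x=[6.1220] v=[-1.3511]
Step 8: x=[6.0464] v=[-1.5129]
Step 9: x=[5.9633] v=[-1.6627]
Step 10: x=[5.8733] v=[-1.7994]
Step 11: x=[5.7772] v=[-1.9218]
Step 12: x=[5.6758] v=[-2.0290]
Step 13: x=[5.5698] v=[-2.1202]
Step 14: x=[5.4601] v=[-2.1946]
Step 15: x=[5.3475] v=[-2.2516]
Step 16: x=[5.2330] v=[-2.2908]
Step 17: x=[5.1174] v=[-2.3119]
Step 18: x=[5.0017] v=[-2.3147]
Step 19: x=[4.8867] v=[-2.2991]
Step 20: x=[4.7734] v=[-2.2653]
Step 21: x=[4.6627] v=[-2.2136]
Step 22: x=[4.5555] v=[-2.1444]
Step 23: x=[4.4526] v=[-2.0582]
Step 24: x=[4.3548] v=[-1.9557]
Step 25: x=[4.2629] v=[-1.8377]
Step 26: x=[4.1776] v=[-1.7052]
Step 27: x=[4.0996] v=[-1.5592]
Step 28: x=[4.0296] v=[-1.4008]
Step 29: x=[3.9680] v=[-1.2313]
Step 30: x=[3.9154] v=[-1.0521]
Step 31: x=[3.8722] v=[-0.8645]
Step 32: x=[3.8387] v=[-0.6701]
Step 33: x=[3.8152] v=[-0.4704]
Step 34: x=[3.8019] v=[-0.2670]
Step 35: x=[3.7988] v=[-0.0615]
Step 36: x=[3.8060] v=[0.1445]
First v>=0 after going negative at step 36, time=1.8000

Answer: 1.8000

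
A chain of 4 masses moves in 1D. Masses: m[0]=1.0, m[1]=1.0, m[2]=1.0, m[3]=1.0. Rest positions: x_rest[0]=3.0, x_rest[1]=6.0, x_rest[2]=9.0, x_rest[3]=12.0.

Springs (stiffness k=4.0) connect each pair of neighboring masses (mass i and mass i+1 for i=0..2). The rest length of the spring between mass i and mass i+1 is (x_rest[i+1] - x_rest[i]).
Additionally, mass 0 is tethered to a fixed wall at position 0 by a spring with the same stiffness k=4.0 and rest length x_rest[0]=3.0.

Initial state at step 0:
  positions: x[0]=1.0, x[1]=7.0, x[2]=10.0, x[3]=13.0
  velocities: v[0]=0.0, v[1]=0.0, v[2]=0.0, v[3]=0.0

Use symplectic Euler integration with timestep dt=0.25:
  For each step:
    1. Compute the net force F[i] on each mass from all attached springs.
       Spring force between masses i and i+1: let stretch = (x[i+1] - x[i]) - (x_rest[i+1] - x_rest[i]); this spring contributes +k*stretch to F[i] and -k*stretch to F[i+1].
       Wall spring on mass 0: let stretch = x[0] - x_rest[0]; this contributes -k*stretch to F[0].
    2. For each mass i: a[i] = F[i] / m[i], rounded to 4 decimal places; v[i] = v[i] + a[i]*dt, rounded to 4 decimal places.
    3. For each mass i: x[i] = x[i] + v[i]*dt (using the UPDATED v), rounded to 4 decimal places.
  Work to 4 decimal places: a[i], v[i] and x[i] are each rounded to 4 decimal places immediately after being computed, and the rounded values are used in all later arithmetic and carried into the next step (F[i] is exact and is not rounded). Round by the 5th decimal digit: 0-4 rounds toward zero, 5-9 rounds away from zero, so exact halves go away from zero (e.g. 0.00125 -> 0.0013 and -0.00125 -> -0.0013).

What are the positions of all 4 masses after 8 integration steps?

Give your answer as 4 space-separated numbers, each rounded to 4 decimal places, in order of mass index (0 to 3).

Answer: 2.4490 6.3261 10.3769 10.9389

Derivation:
Step 0: x=[1.0000 7.0000 10.0000 13.0000] v=[0.0000 0.0000 0.0000 0.0000]
Step 1: x=[2.2500 6.2500 10.0000 13.0000] v=[5.0000 -3.0000 0.0000 0.0000]
Step 2: x=[3.9375 5.4375 9.8125 13.0000] v=[6.7500 -3.2500 -0.7500 0.0000]
Step 3: x=[5.0156 5.3438 9.3281 12.9531] v=[4.3125 -0.3750 -1.9375 -0.1875]
Step 4: x=[4.9219 6.1641 8.7539 12.7500] v=[-0.3749 3.2811 -2.2968 -0.8125]
Step 5: x=[3.9083 7.3213 8.5313 12.2979] v=[-4.0546 4.6287 -0.8905 -1.8086]
Step 6: x=[2.7708 7.9277 8.9478 11.6541] v=[-4.5499 2.4257 1.6661 -2.5752]
Step 7: x=[2.2299 7.4999 9.7859 11.0837] v=[-2.1638 -1.7111 3.3523 -2.2815]
Step 8: x=[2.4490 6.3261 10.3769 10.9389] v=[0.8763 -4.6951 2.3641 -0.5793]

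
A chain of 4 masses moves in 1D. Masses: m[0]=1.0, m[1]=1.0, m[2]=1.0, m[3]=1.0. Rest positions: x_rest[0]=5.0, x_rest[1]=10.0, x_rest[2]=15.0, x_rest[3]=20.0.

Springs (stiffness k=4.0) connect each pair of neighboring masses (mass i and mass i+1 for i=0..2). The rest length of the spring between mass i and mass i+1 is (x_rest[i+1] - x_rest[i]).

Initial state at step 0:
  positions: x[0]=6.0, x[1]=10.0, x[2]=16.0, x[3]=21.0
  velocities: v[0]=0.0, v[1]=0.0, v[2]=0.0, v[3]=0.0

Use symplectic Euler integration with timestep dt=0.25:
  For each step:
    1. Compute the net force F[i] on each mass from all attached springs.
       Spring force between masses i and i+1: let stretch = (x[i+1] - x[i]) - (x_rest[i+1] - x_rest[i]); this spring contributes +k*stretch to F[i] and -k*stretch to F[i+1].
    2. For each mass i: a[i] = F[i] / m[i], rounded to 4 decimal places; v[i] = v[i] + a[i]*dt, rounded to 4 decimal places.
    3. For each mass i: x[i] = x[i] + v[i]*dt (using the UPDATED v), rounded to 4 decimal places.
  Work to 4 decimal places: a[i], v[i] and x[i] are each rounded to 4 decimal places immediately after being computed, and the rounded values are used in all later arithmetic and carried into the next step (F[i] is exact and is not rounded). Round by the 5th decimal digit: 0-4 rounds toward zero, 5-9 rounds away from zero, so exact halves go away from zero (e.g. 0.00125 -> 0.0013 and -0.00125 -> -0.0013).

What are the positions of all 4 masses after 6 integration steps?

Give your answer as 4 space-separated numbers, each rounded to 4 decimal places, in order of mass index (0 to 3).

Answer: 6.0899 10.3330 16.1748 20.4023

Derivation:
Step 0: x=[6.0000 10.0000 16.0000 21.0000] v=[0.0000 0.0000 0.0000 0.0000]
Step 1: x=[5.7500 10.5000 15.7500 21.0000] v=[-1.0000 2.0000 -1.0000 0.0000]
Step 2: x=[5.4375 11.1250 15.5000 20.9375] v=[-1.2500 2.5000 -1.0000 -0.2500]
Step 3: x=[5.2969 11.4219 15.5156 20.7656] v=[-0.5625 1.1875 0.0625 -0.6875]
Step 4: x=[5.4375 11.2110 15.8203 20.5312] v=[0.5625 -0.8438 1.2188 -0.9375]
Step 5: x=[5.7715 10.7090 16.1504 20.3691] v=[1.3360 -2.0080 1.3204 -0.6484]
Step 6: x=[6.0899 10.3330 16.1748 20.4023] v=[1.2735 -1.5041 0.0977 0.1329]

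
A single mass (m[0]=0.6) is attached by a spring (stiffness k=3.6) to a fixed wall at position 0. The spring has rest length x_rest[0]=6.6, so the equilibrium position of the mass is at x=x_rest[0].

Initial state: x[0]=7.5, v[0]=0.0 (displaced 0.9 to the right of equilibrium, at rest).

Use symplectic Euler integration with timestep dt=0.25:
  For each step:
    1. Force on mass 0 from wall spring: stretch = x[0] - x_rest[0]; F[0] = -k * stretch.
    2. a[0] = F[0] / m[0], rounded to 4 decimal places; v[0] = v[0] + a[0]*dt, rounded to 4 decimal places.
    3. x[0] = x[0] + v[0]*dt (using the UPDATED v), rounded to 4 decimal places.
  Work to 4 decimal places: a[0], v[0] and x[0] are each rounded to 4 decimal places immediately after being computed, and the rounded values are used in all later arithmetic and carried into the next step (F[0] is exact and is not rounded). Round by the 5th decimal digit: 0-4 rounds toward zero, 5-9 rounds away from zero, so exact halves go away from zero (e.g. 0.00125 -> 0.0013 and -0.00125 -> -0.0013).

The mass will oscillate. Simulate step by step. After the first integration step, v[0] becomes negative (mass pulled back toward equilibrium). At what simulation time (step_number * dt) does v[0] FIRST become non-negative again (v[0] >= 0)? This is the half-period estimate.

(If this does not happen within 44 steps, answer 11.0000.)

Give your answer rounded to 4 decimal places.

Answer: 1.5000

Derivation:
Step 0: x=[7.5000] v=[0.0000]
Step 1: x=[7.1625] v=[-1.3500]
Step 2: x=[6.6141] v=[-2.1938]
Step 3: x=[6.0604] v=[-2.2150]
Step 4: x=[5.7090] v=[-1.4056]
Step 5: x=[5.6917] v=[-0.0691]
Step 6: x=[6.0151] v=[1.2934]
First v>=0 after going negative at step 6, time=1.5000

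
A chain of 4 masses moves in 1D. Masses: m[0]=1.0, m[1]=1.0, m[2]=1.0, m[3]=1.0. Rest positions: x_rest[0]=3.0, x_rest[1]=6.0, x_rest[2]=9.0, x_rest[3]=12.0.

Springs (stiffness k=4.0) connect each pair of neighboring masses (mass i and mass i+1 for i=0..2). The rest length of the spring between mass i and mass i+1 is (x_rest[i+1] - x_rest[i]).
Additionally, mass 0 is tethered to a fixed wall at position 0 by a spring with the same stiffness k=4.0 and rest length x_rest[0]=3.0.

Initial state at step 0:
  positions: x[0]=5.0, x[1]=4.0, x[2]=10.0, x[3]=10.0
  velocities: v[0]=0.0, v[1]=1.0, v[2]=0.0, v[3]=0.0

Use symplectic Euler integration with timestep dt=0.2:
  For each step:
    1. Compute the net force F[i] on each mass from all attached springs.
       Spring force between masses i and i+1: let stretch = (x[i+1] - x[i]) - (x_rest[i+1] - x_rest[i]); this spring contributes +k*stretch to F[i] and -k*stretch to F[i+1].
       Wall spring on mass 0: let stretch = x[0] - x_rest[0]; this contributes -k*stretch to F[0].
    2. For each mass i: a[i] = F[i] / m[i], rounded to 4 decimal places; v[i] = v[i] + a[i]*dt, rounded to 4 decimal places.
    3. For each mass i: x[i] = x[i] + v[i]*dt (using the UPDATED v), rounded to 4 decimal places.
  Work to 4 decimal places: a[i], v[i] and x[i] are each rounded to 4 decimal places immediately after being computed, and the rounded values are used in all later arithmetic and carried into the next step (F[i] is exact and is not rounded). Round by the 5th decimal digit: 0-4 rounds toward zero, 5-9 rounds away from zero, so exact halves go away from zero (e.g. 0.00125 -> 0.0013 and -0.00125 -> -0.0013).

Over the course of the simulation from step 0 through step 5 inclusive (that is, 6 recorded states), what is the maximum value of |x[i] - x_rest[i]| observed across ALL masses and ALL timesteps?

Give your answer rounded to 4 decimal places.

Step 0: x=[5.0000 4.0000 10.0000 10.0000] v=[0.0000 1.0000 0.0000 0.0000]
Step 1: x=[4.0400 5.3200 9.0400 10.4800] v=[-4.8000 6.6000 -4.8000 2.4000]
Step 2: x=[2.6384 7.0304 7.7152 11.2096] v=[-7.0080 8.5520 -6.6240 3.6480]
Step 3: x=[1.5174 8.1476 6.8399 11.8601] v=[-5.6051 5.5862 -4.3763 3.2525]
Step 4: x=[1.2144 7.9948 6.9771 12.1874] v=[-1.5149 -0.7641 0.6860 1.6363]
Step 5: x=[1.8020 6.5943 8.1108 12.1610] v=[2.9379 -7.0026 5.6684 -0.1319]
Max displacement = 2.1601

Answer: 2.1601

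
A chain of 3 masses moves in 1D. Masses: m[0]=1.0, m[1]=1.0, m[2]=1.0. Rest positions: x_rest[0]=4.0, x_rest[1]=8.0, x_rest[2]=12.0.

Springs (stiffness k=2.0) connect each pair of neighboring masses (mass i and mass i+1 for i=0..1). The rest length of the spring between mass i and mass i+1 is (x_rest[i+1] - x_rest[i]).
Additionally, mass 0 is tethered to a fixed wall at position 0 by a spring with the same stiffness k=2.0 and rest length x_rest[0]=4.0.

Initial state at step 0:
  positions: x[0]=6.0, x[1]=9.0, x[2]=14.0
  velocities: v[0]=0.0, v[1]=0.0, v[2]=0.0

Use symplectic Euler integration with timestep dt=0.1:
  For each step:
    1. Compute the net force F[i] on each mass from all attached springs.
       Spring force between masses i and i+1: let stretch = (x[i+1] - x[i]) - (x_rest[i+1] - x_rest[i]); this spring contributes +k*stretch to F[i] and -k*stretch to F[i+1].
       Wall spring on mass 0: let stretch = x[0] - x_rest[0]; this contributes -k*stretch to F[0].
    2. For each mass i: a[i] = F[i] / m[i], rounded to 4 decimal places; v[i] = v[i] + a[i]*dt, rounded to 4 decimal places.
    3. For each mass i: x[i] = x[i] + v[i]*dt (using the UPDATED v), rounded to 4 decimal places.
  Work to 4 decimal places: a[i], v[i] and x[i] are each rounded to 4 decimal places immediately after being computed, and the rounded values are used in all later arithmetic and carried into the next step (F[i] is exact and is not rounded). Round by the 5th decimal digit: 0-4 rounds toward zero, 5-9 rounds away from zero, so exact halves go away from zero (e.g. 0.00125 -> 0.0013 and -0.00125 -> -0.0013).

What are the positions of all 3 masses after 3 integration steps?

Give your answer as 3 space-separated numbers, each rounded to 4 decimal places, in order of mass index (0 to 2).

Step 0: x=[6.0000 9.0000 14.0000] v=[0.0000 0.0000 0.0000]
Step 1: x=[5.9400 9.0400 13.9800] v=[-0.6000 0.4000 -0.2000]
Step 2: x=[5.8232 9.1168 13.9412] v=[-1.1680 0.7680 -0.3880]
Step 3: x=[5.6558 9.2242 13.8859] v=[-1.6739 1.0742 -0.5529]

Answer: 5.6558 9.2242 13.8859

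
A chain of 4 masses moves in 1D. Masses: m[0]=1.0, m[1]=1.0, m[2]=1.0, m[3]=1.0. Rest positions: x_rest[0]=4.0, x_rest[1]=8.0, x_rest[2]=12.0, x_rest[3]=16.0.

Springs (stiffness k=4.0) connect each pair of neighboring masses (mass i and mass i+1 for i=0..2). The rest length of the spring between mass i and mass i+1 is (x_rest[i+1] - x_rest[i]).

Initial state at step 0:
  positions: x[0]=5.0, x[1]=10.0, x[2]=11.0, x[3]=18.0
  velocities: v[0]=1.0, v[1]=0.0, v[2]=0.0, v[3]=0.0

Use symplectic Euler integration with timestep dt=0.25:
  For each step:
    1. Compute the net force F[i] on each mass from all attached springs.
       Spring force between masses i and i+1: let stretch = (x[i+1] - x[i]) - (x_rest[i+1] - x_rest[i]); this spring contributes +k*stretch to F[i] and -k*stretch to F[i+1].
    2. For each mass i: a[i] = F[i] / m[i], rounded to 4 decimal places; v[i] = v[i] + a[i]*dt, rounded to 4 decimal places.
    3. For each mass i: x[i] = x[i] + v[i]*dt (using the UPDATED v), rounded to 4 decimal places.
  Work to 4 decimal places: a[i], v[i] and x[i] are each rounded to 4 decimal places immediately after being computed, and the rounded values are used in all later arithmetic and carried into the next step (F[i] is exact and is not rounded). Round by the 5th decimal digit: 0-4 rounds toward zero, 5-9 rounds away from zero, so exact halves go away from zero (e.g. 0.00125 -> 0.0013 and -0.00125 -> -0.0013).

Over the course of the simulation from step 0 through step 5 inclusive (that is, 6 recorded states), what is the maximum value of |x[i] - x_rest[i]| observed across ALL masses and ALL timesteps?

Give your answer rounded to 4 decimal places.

Answer: 3.0469

Derivation:
Step 0: x=[5.0000 10.0000 11.0000 18.0000] v=[1.0000 0.0000 0.0000 0.0000]
Step 1: x=[5.5000 9.0000 12.5000 17.2500] v=[2.0000 -4.0000 6.0000 -3.0000]
Step 2: x=[5.8750 8.0000 14.3125 16.3125] v=[1.5000 -4.0000 7.2500 -3.7500]
Step 3: x=[5.7813 8.0469 15.0469 15.8750] v=[-0.3750 0.1875 2.9375 -1.7500]
Step 4: x=[5.2540 9.2774 14.2383 16.2305] v=[-2.1094 4.9219 -3.2344 1.4219]
Step 5: x=[4.7325 10.7423 12.6875 17.0879] v=[-2.0860 5.8594 -6.2031 3.4297]
Max displacement = 3.0469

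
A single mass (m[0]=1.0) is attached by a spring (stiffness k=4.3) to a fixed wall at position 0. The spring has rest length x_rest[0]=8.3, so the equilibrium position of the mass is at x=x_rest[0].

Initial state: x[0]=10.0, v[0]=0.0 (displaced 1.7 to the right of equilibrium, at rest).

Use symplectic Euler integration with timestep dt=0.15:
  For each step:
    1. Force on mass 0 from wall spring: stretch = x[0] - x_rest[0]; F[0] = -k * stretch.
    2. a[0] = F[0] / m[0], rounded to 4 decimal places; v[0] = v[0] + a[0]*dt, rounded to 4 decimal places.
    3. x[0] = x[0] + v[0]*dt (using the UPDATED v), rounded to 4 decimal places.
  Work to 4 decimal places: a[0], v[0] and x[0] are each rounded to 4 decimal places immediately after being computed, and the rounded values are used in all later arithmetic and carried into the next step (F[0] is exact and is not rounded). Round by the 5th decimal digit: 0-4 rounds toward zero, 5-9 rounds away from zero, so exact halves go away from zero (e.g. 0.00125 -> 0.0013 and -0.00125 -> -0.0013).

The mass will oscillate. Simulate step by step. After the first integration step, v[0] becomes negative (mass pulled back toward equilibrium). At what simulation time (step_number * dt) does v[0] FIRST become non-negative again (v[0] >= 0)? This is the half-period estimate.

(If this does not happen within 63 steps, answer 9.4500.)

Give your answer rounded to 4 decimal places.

Step 0: x=[10.0000] v=[0.0000]
Step 1: x=[9.8355] v=[-1.0965]
Step 2: x=[9.5225] v=[-2.0869]
Step 3: x=[9.0912] v=[-2.8754]
Step 4: x=[8.5833] v=[-3.3857]
Step 5: x=[8.0480] v=[-3.5684]
Step 6: x=[7.5371] v=[-3.4059]
Step 7: x=[7.1000] v=[-2.9138]
Step 8: x=[6.7790] v=[-2.1398]
Step 9: x=[6.6052] v=[-1.1588]
Step 10: x=[6.5953] v=[-0.0657]
Step 11: x=[6.7504] v=[1.0338]
First v>=0 after going negative at step 11, time=1.6500

Answer: 1.6500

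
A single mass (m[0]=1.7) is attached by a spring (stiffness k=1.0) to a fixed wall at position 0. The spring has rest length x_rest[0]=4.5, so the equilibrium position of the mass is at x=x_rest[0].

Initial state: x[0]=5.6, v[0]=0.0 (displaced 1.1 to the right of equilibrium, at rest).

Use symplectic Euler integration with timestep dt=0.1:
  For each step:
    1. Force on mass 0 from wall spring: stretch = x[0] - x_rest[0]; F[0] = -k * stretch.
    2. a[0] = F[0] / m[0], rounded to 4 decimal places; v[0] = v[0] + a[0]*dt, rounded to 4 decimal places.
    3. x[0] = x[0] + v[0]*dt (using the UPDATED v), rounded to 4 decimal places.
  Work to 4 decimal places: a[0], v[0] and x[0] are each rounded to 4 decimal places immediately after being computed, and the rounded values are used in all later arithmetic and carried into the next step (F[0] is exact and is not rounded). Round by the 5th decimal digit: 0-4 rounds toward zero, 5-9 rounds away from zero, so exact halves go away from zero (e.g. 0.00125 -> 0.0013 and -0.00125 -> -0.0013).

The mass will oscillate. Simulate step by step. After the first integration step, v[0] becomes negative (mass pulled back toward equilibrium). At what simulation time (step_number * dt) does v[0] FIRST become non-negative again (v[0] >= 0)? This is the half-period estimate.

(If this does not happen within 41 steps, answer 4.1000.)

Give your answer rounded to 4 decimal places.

Step 0: x=[5.6000] v=[0.0000]
Step 1: x=[5.5935] v=[-0.0647]
Step 2: x=[5.5806] v=[-0.1290]
Step 3: x=[5.5613] v=[-0.1926]
Step 4: x=[5.5358] v=[-0.2550]
Step 5: x=[5.5042] v=[-0.3159]
Step 6: x=[5.4667] v=[-0.3750]
Step 7: x=[5.4235] v=[-0.4319]
Step 8: x=[5.3749] v=[-0.4862]
Step 9: x=[5.3211] v=[-0.5377]
Step 10: x=[5.2625] v=[-0.5860]
Step 11: x=[5.1994] v=[-0.6309]
Step 12: x=[5.1322] v=[-0.6720]
Step 13: x=[5.0613] v=[-0.7092]
Step 14: x=[4.9871] v=[-0.7422]
Step 15: x=[4.9100] v=[-0.7709]
Step 16: x=[4.8305] v=[-0.7950]
Step 17: x=[4.7491] v=[-0.8144]
Step 18: x=[4.6662] v=[-0.8291]
Step 19: x=[4.5823] v=[-0.8389]
Step 20: x=[4.4979] v=[-0.8437]
Step 21: x=[4.4135] v=[-0.8436]
Step 22: x=[4.3297] v=[-0.8385]
Step 23: x=[4.2469] v=[-0.8285]
Step 24: x=[4.1655] v=[-0.8136]
Step 25: x=[4.0861] v=[-0.7939]
Step 26: x=[4.0091] v=[-0.7696]
Step 27: x=[3.9350] v=[-0.7407]
Step 28: x=[3.8643] v=[-0.7075]
Step 29: x=[3.7973] v=[-0.6701]
Step 30: x=[3.7344] v=[-0.6288]
Step 31: x=[3.6760] v=[-0.5838]
Step 32: x=[3.6225] v=[-0.5353]
Step 33: x=[3.5741] v=[-0.4837]
Step 34: x=[3.5312] v=[-0.4292]
Step 35: x=[3.4940] v=[-0.3722]
Step 36: x=[3.4627] v=[-0.3130]
Step 37: x=[3.4375] v=[-0.2520]
Step 38: x=[3.4186] v=[-0.1895]
Step 39: x=[3.4060] v=[-0.1259]
Step 40: x=[3.3998] v=[-0.0616]
Step 41: x=[3.4001] v=[0.0031]
First v>=0 after going negative at step 41, time=4.1000

Answer: 4.1000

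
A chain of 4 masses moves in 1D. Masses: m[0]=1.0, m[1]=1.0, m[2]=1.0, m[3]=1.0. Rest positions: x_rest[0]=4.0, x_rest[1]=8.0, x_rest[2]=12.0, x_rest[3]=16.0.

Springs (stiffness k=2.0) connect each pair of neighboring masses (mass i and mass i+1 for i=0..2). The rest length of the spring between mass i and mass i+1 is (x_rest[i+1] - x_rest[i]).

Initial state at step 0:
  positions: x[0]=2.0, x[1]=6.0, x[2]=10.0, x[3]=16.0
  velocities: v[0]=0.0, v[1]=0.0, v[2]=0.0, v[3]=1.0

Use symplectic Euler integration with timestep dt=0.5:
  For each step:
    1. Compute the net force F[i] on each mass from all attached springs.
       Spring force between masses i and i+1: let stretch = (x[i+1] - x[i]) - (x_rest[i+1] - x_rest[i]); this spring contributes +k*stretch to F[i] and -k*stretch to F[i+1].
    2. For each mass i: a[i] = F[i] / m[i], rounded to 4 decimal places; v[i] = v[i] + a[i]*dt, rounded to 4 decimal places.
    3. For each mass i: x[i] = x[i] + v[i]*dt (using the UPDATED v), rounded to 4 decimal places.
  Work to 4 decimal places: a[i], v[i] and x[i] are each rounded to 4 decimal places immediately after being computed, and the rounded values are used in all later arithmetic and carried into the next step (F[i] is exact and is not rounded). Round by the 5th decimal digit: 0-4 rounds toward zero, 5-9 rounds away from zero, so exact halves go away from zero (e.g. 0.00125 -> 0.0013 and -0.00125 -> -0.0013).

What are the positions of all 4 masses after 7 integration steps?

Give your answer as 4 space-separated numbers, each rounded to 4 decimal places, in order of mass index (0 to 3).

Step 0: x=[2.0000 6.0000 10.0000 16.0000] v=[0.0000 0.0000 0.0000 1.0000]
Step 1: x=[2.0000 6.0000 11.0000 15.5000] v=[0.0000 0.0000 2.0000 -1.0000]
Step 2: x=[2.0000 6.5000 11.7500 14.7500] v=[0.0000 1.0000 1.5000 -1.5000]
Step 3: x=[2.2500 7.3750 11.3750 14.5000] v=[0.5000 1.7500 -0.7500 -0.5000]
Step 4: x=[3.0625 7.6875 10.5625 14.6875] v=[1.6250 0.6250 -1.6250 0.3750]
Step 5: x=[4.1875 7.1250 10.3750 14.8125] v=[2.2500 -1.1250 -0.3750 0.2500]
Step 6: x=[4.7813 6.7188 10.7813 14.7188] v=[1.1875 -0.8125 0.8125 -0.1875]
Step 7: x=[4.3438 7.3751 11.1251 14.6563] v=[-0.8750 1.3125 0.6875 -0.1250]

Answer: 4.3438 7.3751 11.1251 14.6563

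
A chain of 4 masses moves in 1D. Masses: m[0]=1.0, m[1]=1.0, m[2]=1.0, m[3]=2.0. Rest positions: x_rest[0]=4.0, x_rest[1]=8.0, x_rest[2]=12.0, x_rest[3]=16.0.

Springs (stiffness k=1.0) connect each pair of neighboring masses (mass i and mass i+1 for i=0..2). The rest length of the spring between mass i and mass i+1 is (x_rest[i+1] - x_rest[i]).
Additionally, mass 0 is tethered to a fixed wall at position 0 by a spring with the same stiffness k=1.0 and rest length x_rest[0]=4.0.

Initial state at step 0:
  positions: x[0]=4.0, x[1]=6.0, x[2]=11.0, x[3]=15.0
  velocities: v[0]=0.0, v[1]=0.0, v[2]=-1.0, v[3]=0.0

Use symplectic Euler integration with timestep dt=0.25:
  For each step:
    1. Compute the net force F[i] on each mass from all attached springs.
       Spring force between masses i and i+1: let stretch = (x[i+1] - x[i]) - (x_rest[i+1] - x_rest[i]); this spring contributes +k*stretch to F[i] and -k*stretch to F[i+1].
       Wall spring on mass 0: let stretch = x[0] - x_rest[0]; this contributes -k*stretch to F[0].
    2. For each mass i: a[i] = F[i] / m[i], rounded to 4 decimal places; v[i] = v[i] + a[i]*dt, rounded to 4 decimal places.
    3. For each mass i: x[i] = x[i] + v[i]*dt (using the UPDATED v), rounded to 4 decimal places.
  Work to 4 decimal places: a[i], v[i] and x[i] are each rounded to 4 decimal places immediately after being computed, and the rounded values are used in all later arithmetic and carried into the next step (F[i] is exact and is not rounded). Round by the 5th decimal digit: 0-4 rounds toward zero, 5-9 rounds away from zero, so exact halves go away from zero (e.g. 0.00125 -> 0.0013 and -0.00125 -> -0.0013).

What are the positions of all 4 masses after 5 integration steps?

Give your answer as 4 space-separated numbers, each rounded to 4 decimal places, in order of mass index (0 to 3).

Answer: 2.9174 7.5361 9.8923 14.8166

Derivation:
Step 0: x=[4.0000 6.0000 11.0000 15.0000] v=[0.0000 0.0000 -1.0000 0.0000]
Step 1: x=[3.8750 6.1875 10.6875 15.0000] v=[-0.5000 0.7500 -1.2500 0.0000]
Step 2: x=[3.6524 6.5117 10.3633 14.9902] v=[-0.8906 1.2969 -1.2969 -0.0391]
Step 3: x=[3.3802 6.8980 10.0875 14.9608] v=[-1.0889 1.5450 -1.1031 -0.1175]
Step 4: x=[3.1166 7.2637 9.9170 14.9041] v=[-1.0545 1.4629 -0.6822 -0.2267]
Step 5: x=[2.9174 7.5361 9.8923 14.8166] v=[-0.7969 1.0895 -0.0988 -0.3501]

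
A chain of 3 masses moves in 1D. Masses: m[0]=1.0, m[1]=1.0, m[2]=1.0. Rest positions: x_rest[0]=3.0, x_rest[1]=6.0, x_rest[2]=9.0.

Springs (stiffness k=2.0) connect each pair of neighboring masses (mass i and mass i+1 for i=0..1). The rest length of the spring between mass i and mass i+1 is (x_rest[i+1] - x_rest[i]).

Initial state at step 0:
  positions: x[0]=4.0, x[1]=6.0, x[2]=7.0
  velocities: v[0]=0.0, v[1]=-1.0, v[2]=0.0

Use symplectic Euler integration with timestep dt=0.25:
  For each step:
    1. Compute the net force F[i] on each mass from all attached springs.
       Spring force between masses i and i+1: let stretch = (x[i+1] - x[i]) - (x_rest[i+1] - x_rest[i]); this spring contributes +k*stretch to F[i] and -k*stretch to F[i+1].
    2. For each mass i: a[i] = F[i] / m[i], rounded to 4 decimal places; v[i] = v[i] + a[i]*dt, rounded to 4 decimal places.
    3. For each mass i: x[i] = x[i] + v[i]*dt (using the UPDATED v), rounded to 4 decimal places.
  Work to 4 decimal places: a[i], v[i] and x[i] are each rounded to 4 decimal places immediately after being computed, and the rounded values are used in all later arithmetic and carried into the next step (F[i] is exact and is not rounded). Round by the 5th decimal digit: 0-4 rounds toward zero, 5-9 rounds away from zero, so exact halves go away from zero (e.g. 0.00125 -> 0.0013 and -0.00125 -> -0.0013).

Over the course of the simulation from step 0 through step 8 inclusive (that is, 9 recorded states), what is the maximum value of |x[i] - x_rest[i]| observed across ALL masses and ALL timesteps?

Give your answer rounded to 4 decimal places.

Step 0: x=[4.0000 6.0000 7.0000] v=[0.0000 -1.0000 0.0000]
Step 1: x=[3.8750 5.6250 7.2500] v=[-0.5000 -1.5000 1.0000]
Step 2: x=[3.5938 5.2344 7.6719] v=[-1.1250 -1.5625 1.6875]
Step 3: x=[3.1426 4.9434 8.1641] v=[-1.8047 -1.1641 1.9688]
Step 4: x=[2.5415 4.8299 8.6287] v=[-2.4043 -0.4542 1.8585]
Step 5: x=[1.8515 4.9052 8.9935] v=[-2.7601 0.3010 1.4591]
Step 6: x=[1.1682 5.1098 9.2223] v=[-2.7333 0.8183 0.9150]
Step 7: x=[0.6026 5.3358 9.3120] v=[-2.2625 0.9038 0.3588]
Step 8: x=[0.2536 5.4671 9.2797] v=[-1.3959 0.5253 -0.1293]
Max displacement = 2.7464

Answer: 2.7464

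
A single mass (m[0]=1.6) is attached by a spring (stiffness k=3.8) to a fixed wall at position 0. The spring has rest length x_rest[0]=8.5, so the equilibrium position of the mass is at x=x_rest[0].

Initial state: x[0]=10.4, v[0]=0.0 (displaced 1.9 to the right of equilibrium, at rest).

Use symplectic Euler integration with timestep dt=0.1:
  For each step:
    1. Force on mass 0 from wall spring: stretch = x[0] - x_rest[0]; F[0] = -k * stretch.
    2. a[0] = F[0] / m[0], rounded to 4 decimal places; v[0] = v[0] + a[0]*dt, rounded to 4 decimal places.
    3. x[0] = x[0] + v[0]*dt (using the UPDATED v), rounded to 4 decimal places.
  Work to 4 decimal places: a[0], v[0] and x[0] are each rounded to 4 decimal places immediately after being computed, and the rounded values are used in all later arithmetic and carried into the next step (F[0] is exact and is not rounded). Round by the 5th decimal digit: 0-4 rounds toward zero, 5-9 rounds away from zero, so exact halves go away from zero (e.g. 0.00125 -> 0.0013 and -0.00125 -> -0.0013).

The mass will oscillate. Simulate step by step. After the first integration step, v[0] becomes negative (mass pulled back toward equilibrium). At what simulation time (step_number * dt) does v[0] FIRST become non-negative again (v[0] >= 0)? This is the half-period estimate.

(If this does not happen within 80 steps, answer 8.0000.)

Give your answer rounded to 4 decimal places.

Answer: 2.1000

Derivation:
Step 0: x=[10.4000] v=[0.0000]
Step 1: x=[10.3549] v=[-0.4513]
Step 2: x=[10.2657] v=[-0.8918]
Step 3: x=[10.1346] v=[-1.3112]
Step 4: x=[9.9647] v=[-1.6994]
Step 5: x=[9.7600] v=[-2.0473]
Step 6: x=[9.5253] v=[-2.3466]
Step 7: x=[9.2663] v=[-2.5901]
Step 8: x=[8.9891] v=[-2.7721]
Step 9: x=[8.7003] v=[-2.8883]
Step 10: x=[8.4067] v=[-2.9359]
Step 11: x=[8.1153] v=[-2.9137]
Step 12: x=[7.8331] v=[-2.8223]
Step 13: x=[7.5667] v=[-2.6639]
Step 14: x=[7.3225] v=[-2.4422]
Step 15: x=[7.1063] v=[-2.1625]
Step 16: x=[6.9232] v=[-1.8315]
Step 17: x=[6.7775] v=[-1.4570]
Step 18: x=[6.6727] v=[-1.0479]
Step 19: x=[6.6113] v=[-0.6139]
Step 20: x=[6.5948] v=[-0.1653]
Step 21: x=[6.6235] v=[0.2872]
First v>=0 after going negative at step 21, time=2.1000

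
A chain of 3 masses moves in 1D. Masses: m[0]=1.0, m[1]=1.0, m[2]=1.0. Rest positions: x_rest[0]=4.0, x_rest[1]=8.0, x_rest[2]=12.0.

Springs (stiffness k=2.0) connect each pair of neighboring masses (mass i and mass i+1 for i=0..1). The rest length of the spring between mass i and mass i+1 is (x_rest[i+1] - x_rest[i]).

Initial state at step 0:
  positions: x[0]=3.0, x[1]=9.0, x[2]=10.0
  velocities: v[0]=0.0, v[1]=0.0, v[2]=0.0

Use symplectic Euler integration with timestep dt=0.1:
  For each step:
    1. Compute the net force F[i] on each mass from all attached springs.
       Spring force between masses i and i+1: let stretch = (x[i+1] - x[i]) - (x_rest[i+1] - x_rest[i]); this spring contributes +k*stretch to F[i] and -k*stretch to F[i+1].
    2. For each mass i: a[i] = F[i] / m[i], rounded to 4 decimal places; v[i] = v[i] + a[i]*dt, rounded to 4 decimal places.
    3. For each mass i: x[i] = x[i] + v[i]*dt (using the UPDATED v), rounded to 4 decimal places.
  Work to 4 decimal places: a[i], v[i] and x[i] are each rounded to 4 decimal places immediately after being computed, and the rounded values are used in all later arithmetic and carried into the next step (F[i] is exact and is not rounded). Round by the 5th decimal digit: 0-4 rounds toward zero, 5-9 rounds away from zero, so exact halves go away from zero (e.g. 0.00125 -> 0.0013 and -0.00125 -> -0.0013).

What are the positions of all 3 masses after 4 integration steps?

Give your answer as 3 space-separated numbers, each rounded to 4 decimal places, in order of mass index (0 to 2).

Answer: 3.3593 8.0875 10.5533

Derivation:
Step 0: x=[3.0000 9.0000 10.0000] v=[0.0000 0.0000 0.0000]
Step 1: x=[3.0400 8.9000 10.0600] v=[0.4000 -1.0000 0.6000]
Step 2: x=[3.1172 8.7060 10.1768] v=[0.7720 -1.9400 1.1680]
Step 3: x=[3.2262 8.4296 10.3442] v=[1.0898 -2.7636 1.6738]
Step 4: x=[3.3593 8.0875 10.5533] v=[1.3305 -3.4214 2.0909]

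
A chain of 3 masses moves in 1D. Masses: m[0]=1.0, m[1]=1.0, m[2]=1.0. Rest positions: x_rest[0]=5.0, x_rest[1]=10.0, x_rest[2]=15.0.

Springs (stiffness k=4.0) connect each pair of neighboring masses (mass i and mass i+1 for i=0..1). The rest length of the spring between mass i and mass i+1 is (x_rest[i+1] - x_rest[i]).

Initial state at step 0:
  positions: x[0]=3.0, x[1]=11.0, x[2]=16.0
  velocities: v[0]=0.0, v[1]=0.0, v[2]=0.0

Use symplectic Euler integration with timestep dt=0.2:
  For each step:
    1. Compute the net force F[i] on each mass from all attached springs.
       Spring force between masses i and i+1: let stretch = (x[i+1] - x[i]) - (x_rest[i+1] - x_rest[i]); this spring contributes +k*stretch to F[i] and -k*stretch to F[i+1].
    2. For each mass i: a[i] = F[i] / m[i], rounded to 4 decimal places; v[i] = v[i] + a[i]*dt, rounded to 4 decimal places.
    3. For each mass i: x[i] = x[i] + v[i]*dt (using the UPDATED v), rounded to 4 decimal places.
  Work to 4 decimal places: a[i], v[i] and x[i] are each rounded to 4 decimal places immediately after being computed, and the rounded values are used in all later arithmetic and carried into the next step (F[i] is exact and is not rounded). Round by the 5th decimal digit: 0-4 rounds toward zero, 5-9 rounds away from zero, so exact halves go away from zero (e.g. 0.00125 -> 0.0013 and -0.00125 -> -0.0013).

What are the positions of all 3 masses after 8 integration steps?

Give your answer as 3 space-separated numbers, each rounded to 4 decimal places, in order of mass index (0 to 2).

Answer: 5.9569 11.0275 13.0155

Derivation:
Step 0: x=[3.0000 11.0000 16.0000] v=[0.0000 0.0000 0.0000]
Step 1: x=[3.4800 10.5200 16.0000] v=[2.4000 -2.4000 0.0000]
Step 2: x=[4.2864 9.7904 15.9232] v=[4.0320 -3.6480 -0.3840]
Step 3: x=[5.1734 9.1614 15.6652] v=[4.4352 -3.1450 -1.2902]
Step 4: x=[5.8985 8.9349 15.1666] v=[3.6256 -1.1324 -2.4932]
Step 5: x=[6.3094 9.2197 14.4709] v=[2.0547 1.4238 -3.4786]
Step 6: x=[6.3860 9.8790 13.7350] v=[0.3829 3.2965 -3.6796]
Step 7: x=[6.2215 10.5964 13.1821] v=[-0.8227 3.5869 -2.7644]
Step 8: x=[5.9569 11.0275 13.0155] v=[-1.3228 2.1555 -0.8330]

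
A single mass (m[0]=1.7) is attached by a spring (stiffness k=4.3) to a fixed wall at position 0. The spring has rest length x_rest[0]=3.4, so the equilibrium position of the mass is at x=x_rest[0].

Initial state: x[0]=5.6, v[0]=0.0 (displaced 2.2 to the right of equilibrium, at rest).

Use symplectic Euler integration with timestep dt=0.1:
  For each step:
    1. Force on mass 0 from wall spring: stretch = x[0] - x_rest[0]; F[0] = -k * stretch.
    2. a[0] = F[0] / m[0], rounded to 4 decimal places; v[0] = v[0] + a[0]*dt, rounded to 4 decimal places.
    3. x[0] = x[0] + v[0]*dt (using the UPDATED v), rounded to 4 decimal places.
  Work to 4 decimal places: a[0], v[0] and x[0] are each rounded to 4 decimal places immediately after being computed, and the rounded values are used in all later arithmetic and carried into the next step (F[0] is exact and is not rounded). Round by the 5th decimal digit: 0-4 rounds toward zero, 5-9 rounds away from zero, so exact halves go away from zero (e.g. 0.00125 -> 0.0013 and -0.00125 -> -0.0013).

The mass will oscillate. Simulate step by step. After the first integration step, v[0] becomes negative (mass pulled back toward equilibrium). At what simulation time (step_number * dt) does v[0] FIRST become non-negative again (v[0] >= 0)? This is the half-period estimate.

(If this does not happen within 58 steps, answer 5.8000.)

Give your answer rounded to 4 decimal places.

Answer: 2.0000

Derivation:
Step 0: x=[5.6000] v=[0.0000]
Step 1: x=[5.5444] v=[-0.5565]
Step 2: x=[5.4345] v=[-1.0989]
Step 3: x=[5.2732] v=[-1.6135]
Step 4: x=[5.0645] v=[-2.0873]
Step 5: x=[4.8137] v=[-2.5083]
Step 6: x=[4.5271] v=[-2.8659]
Step 7: x=[4.2120] v=[-3.1510]
Step 8: x=[3.8764] v=[-3.3564]
Step 9: x=[3.5287] v=[-3.4769]
Step 10: x=[3.1778] v=[-3.5095]
Step 11: x=[2.8325] v=[-3.4533]
Step 12: x=[2.5015] v=[-3.3098]
Step 13: x=[2.1933] v=[-3.0825]
Step 14: x=[1.9156] v=[-2.7773]
Step 15: x=[1.6754] v=[-2.4018]
Step 16: x=[1.4788] v=[-1.9656]
Step 17: x=[1.3308] v=[-1.4797]
Step 18: x=[1.2352] v=[-0.9563]
Step 19: x=[1.1943] v=[-0.4087]
Step 20: x=[1.2092] v=[0.1492]
First v>=0 after going negative at step 20, time=2.0000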